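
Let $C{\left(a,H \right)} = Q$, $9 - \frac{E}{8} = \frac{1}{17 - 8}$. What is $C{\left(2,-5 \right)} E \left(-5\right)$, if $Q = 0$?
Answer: $0$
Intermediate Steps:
$E = \frac{640}{9}$ ($E = 72 - \frac{8}{17 - 8} = 72 - \frac{8}{9} = \frac{640}{9} \approx 71.111$)
$C{\left(a,H \right)} = 0$
$C{\left(2,-5 \right)} E \left(-5\right) = 0 \cdot \frac{640}{9} \left(-5\right) = 0 \left(-5\right) = 0$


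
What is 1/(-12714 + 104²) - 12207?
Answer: -23168887/1898 ≈ -12207.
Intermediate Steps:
1/(-12714 + 104²) - 12207 = 1/(-12714 + 10816) - 12207 = 1/(-1898) - 12207 = -1/1898 - 12207 = -23168887/1898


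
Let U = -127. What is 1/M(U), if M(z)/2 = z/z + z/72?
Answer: -36/55 ≈ -0.65455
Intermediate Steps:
M(z) = 2 + z/36 (M(z) = 2*(z/z + z/72) = 2*(1 + z*(1/72)) = 2*(1 + z/72) = 2 + z/36)
1/M(U) = 1/(2 + (1/36)*(-127)) = 1/(2 - 127/36) = 1/(-55/36) = -36/55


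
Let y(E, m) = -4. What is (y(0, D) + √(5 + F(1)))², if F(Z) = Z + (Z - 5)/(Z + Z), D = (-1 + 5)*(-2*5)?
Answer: 4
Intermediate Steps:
D = -40 (D = 4*(-10) = -40)
F(Z) = Z + (-5 + Z)/(2*Z) (F(Z) = Z + (-5 + Z)/((2*Z)) = Z + (-5 + Z)*(1/(2*Z)) = Z + (-5 + Z)/(2*Z))
(y(0, D) + √(5 + F(1)))² = (-4 + √(5 + (½ + 1 - 5/2/1)))² = (-4 + √(5 + (½ + 1 - 5/2*1)))² = (-4 + √(5 + (½ + 1 - 5/2)))² = (-4 + √(5 - 1))² = (-4 + √4)² = (-4 + 2)² = (-2)² = 4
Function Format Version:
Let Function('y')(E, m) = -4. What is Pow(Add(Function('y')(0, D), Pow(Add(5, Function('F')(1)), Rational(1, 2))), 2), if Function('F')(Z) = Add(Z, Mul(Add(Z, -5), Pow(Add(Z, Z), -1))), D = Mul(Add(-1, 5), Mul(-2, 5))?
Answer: 4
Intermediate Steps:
D = -40 (D = Mul(4, -10) = -40)
Function('F')(Z) = Add(Z, Mul(Rational(1, 2), Pow(Z, -1), Add(-5, Z))) (Function('F')(Z) = Add(Z, Mul(Add(-5, Z), Pow(Mul(2, Z), -1))) = Add(Z, Mul(Add(-5, Z), Mul(Rational(1, 2), Pow(Z, -1)))) = Add(Z, Mul(Rational(1, 2), Pow(Z, -1), Add(-5, Z))))
Pow(Add(Function('y')(0, D), Pow(Add(5, Function('F')(1)), Rational(1, 2))), 2) = Pow(Add(-4, Pow(Add(5, Add(Rational(1, 2), 1, Mul(Rational(-5, 2), Pow(1, -1)))), Rational(1, 2))), 2) = Pow(Add(-4, Pow(Add(5, Add(Rational(1, 2), 1, Mul(Rational(-5, 2), 1))), Rational(1, 2))), 2) = Pow(Add(-4, Pow(Add(5, Add(Rational(1, 2), 1, Rational(-5, 2))), Rational(1, 2))), 2) = Pow(Add(-4, Pow(Add(5, -1), Rational(1, 2))), 2) = Pow(Add(-4, Pow(4, Rational(1, 2))), 2) = Pow(Add(-4, 2), 2) = Pow(-2, 2) = 4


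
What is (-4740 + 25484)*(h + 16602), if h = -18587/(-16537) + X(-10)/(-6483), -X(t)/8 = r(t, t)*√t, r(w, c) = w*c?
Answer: 5695594220584/16537 + 16595200*I*√10/6483 ≈ 3.4442e+8 + 8094.8*I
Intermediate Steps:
r(w, c) = c*w
X(t) = -8*t^(5/2) (X(t) = -8*t*t*√t = -8*t²*√t = -8*t^(5/2))
h = 18587/16537 + 800*I*√10/6483 (h = -18587/(-16537) - 800*I*√10/(-6483) = -18587*(-1/16537) - 800*I*√10*(-1/6483) = 18587/16537 - 800*I*√10*(-1/6483) = 18587/16537 + 800*I*√10/6483 ≈ 1.124 + 0.39022*I)
(-4740 + 25484)*(h + 16602) = (-4740 + 25484)*((18587/16537 + 800*I*√10/6483) + 16602) = 20744*(274565861/16537 + 800*I*√10/6483) = 5695594220584/16537 + 16595200*I*√10/6483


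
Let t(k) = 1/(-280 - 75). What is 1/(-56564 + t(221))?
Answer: -355/20080221 ≈ -1.7679e-5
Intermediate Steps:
t(k) = -1/355 (t(k) = 1/(-355) = -1/355)
1/(-56564 + t(221)) = 1/(-56564 - 1/355) = 1/(-20080221/355) = -355/20080221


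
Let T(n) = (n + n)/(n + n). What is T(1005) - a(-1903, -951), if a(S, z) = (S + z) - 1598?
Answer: 4453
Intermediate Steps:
a(S, z) = -1598 + S + z
T(n) = 1 (T(n) = (2*n)/((2*n)) = (2*n)*(1/(2*n)) = 1)
T(1005) - a(-1903, -951) = 1 - (-1598 - 1903 - 951) = 1 - 1*(-4452) = 1 + 4452 = 4453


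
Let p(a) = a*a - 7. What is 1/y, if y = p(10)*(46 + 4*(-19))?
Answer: -1/2790 ≈ -0.00035842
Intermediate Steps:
p(a) = -7 + a**2 (p(a) = a**2 - 7 = -7 + a**2)
y = -2790 (y = (-7 + 10**2)*(46 + 4*(-19)) = (-7 + 100)*(46 - 76) = 93*(-30) = -2790)
1/y = 1/(-2790) = -1/2790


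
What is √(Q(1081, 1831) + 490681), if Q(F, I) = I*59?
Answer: √598710 ≈ 773.76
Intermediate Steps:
Q(F, I) = 59*I
√(Q(1081, 1831) + 490681) = √(59*1831 + 490681) = √(108029 + 490681) = √598710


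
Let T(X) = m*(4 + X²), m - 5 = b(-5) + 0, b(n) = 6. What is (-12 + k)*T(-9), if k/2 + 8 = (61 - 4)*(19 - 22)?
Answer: -345950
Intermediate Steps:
k = -358 (k = -16 + 2*((61 - 4)*(19 - 22)) = -16 + 2*(57*(-3)) = -16 + 2*(-171) = -16 - 342 = -358)
m = 11 (m = 5 + (6 + 0) = 5 + 6 = 11)
T(X) = 44 + 11*X² (T(X) = 11*(4 + X²) = 44 + 11*X²)
(-12 + k)*T(-9) = (-12 - 358)*(44 + 11*(-9)²) = -370*(44 + 11*81) = -370*(44 + 891) = -370*935 = -345950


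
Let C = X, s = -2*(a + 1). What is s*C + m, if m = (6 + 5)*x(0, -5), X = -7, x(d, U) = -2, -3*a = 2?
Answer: -52/3 ≈ -17.333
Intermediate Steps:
a = -2/3 (a = -1/3*2 = -2/3 ≈ -0.66667)
s = -2/3 (s = -2*(-2/3 + 1) = -2*1/3 = -2/3 ≈ -0.66667)
C = -7
m = -22 (m = (6 + 5)*(-2) = 11*(-2) = -22)
s*C + m = -2/3*(-7) - 22 = 14/3 - 22 = -52/3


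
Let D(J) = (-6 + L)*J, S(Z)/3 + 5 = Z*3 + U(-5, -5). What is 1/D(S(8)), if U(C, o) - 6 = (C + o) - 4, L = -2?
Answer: -1/264 ≈ -0.0037879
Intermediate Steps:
U(C, o) = 2 + C + o (U(C, o) = 6 + ((C + o) - 4) = 6 + (-4 + C + o) = 2 + C + o)
S(Z) = -39 + 9*Z (S(Z) = -15 + 3*(Z*3 + (2 - 5 - 5)) = -15 + 3*(3*Z - 8) = -15 + 3*(-8 + 3*Z) = -15 + (-24 + 9*Z) = -39 + 9*Z)
D(J) = -8*J (D(J) = (-6 - 2)*J = -8*J)
1/D(S(8)) = 1/(-8*(-39 + 9*8)) = 1/(-8*(-39 + 72)) = 1/(-8*33) = 1/(-264) = -1/264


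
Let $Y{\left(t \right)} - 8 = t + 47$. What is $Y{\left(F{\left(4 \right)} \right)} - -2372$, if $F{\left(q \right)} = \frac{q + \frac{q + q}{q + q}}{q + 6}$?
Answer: $\frac{4855}{2} \approx 2427.5$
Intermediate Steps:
$F{\left(q \right)} = \frac{1 + q}{6 + q}$ ($F{\left(q \right)} = \frac{q + \frac{2 q}{2 q}}{6 + q} = \frac{q + 2 q \frac{1}{2 q}}{6 + q} = \frac{q + 1}{6 + q} = \frac{1 + q}{6 + q}$)
$Y{\left(t \right)} = 55 + t$ ($Y{\left(t \right)} = 8 + \left(t + 47\right) = 8 + \left(47 + t\right) = 55 + t$)
$Y{\left(F{\left(4 \right)} \right)} - -2372 = \left(55 + \frac{1 + 4}{6 + 4}\right) - -2372 = \left(55 + \frac{1}{10} \cdot 5\right) + 2372 = \left(55 + \frac{1}{2}\right) + 2372 = \frac{111}{2} + 2372 = \frac{4855}{2}$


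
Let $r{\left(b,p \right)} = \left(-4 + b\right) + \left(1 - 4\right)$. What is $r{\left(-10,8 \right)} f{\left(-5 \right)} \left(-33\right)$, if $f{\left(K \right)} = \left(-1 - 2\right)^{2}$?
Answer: $5049$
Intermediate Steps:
$r{\left(b,p \right)} = -7 + b$ ($r{\left(b,p \right)} = \left(-4 + b\right) + \left(1 - 4\right) = \left(-4 + b\right) - 3 = -7 + b$)
$f{\left(K \right)} = 9$ ($f{\left(K \right)} = \left(-3\right)^{2} = 9$)
$r{\left(-10,8 \right)} f{\left(-5 \right)} \left(-33\right) = \left(-7 - 10\right) 9 \left(-33\right) = \left(-17\right) 9 \left(-33\right) = \left(-153\right) \left(-33\right) = 5049$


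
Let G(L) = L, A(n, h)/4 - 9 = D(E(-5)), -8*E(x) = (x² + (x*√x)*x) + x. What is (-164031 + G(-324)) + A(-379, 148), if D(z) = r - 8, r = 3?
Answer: -164339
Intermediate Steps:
E(x) = -x/8 - x²/8 - x^(5/2)/8 (E(x) = -((x² + (x*√x)*x) + x)/8 = -((x² + x^(3/2)*x) + x)/8 = -((x² + x^(5/2)) + x)/8 = -(x + x² + x^(5/2))/8 = -x/8 - x²/8 - x^(5/2)/8)
D(z) = -5 (D(z) = 3 - 8 = -5)
A(n, h) = 16 (A(n, h) = 36 + 4*(-5) = 36 - 20 = 16)
(-164031 + G(-324)) + A(-379, 148) = (-164031 - 324) + 16 = -164355 + 16 = -164339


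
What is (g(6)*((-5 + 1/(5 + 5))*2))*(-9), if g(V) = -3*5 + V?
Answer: -3969/5 ≈ -793.80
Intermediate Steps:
g(V) = -15 + V
(g(6)*((-5 + 1/(5 + 5))*2))*(-9) = ((-15 + 6)*((-5 + 1/(5 + 5))*2))*(-9) = -9*(-5 + 1/10)*2*(-9) = -(-441)*2/10*(-9) = -9*(-49/5)*(-9) = (441/5)*(-9) = -3969/5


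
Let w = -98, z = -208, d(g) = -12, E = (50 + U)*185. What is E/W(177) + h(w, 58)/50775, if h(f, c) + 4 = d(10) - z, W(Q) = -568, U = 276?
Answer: -510355199/4806700 ≈ -106.18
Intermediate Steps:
E = 60310 (E = (50 + 276)*185 = 326*185 = 60310)
h(f, c) = 192 (h(f, c) = -4 + (-12 - 1*(-208)) = -4 + (-12 + 208) = -4 + 196 = 192)
E/W(177) + h(w, 58)/50775 = 60310/(-568) + 192/50775 = 60310*(-1/568) + 192*(1/50775) = -30155/284 + 64/16925 = -510355199/4806700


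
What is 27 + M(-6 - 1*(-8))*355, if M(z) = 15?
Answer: 5352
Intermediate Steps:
27 + M(-6 - 1*(-8))*355 = 27 + 15*355 = 27 + 5325 = 5352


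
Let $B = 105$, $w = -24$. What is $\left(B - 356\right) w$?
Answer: $6024$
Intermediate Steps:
$\left(B - 356\right) w = \left(105 - 356\right) \left(-24\right) = \left(-251\right) \left(-24\right) = 6024$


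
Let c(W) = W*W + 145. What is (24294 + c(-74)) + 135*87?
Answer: 41660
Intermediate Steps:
c(W) = 145 + W**2 (c(W) = W**2 + 145 = 145 + W**2)
(24294 + c(-74)) + 135*87 = (24294 + (145 + (-74)**2)) + 135*87 = (24294 + (145 + 5476)) + 11745 = (24294 + 5621) + 11745 = 29915 + 11745 = 41660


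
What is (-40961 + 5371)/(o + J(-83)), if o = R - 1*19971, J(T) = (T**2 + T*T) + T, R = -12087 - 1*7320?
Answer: 35590/25683 ≈ 1.3857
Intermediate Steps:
R = -19407 (R = -12087 - 7320 = -19407)
J(T) = T + 2*T**2 (J(T) = (T**2 + T**2) + T = 2*T**2 + T = T + 2*T**2)
o = -39378 (o = -19407 - 1*19971 = -19407 - 19971 = -39378)
(-40961 + 5371)/(o + J(-83)) = (-40961 + 5371)/(-39378 - 83*(1 + 2*(-83))) = -35590/(-39378 - 83*(1 - 166)) = -35590/(-39378 - 83*(-165)) = -35590/(-39378 + 13695) = -35590/(-25683) = -35590*(-1/25683) = 35590/25683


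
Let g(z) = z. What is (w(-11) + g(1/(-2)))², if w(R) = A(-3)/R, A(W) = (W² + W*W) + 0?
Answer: 2209/484 ≈ 4.5640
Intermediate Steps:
A(W) = 2*W² (A(W) = (W² + W²) + 0 = 2*W² + 0 = 2*W²)
w(R) = 18/R (w(R) = (2*(-3)²)/R = (2*9)/R = 18/R)
(w(-11) + g(1/(-2)))² = (18/(-11) + 1/(-2))² = (18*(-1/11) - ½)² = (-18/11 - ½)² = (-47/22)² = 2209/484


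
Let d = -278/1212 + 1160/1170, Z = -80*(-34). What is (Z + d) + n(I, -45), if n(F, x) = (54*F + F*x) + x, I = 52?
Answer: 74299673/23634 ≈ 3143.8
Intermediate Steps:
Z = 2720
d = 18011/23634 (d = -278*1/1212 + 1160*(1/1170) = -139/606 + 116/117 = 18011/23634 ≈ 0.76208)
n(F, x) = x + 54*F + F*x
(Z + d) + n(I, -45) = (2720 + 18011/23634) + (-45 + 54*52 + 52*(-45)) = 64302491/23634 + (-45 + 2808 - 2340) = 64302491/23634 + 423 = 74299673/23634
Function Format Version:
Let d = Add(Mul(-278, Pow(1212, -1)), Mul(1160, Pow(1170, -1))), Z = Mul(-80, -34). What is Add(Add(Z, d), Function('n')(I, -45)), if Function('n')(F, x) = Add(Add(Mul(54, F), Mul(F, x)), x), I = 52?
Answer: Rational(74299673, 23634) ≈ 3143.8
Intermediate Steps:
Z = 2720
d = Rational(18011, 23634) (d = Add(Mul(-278, Rational(1, 1212)), Mul(1160, Rational(1, 1170))) = Add(Rational(-139, 606), Rational(116, 117)) = Rational(18011, 23634) ≈ 0.76208)
Function('n')(F, x) = Add(x, Mul(54, F), Mul(F, x))
Add(Add(Z, d), Function('n')(I, -45)) = Add(Add(2720, Rational(18011, 23634)), Add(-45, Mul(54, 52), Mul(52, -45))) = Add(Rational(64302491, 23634), Add(-45, 2808, -2340)) = Add(Rational(64302491, 23634), 423) = Rational(74299673, 23634)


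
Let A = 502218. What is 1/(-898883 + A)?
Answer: -1/396665 ≈ -2.5210e-6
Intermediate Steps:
1/(-898883 + A) = 1/(-898883 + 502218) = 1/(-396665) = -1/396665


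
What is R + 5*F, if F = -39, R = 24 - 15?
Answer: -186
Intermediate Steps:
R = 9
R + 5*F = 9 + 5*(-39) = 9 - 195 = -186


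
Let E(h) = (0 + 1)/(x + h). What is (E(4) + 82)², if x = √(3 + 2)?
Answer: 820841/121 - 1812*√5/121 ≈ 6750.3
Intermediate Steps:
x = √5 ≈ 2.2361
E(h) = 1/(h + √5) (E(h) = (0 + 1)/(√5 + h) = 1/(h + √5))
(E(4) + 82)² = (1/(4 + √5) + 82)² = (82 + 1/(4 + √5))²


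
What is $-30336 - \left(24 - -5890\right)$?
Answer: $-36250$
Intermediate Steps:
$-30336 - \left(24 - -5890\right) = -30336 - \left(24 + 5890\right) = -30336 - 5914 = -36250$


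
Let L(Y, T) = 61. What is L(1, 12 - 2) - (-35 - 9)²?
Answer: -1875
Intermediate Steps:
L(1, 12 - 2) - (-35 - 9)² = 61 - (-35 - 9)² = 61 - 1*(-44)² = 61 - 1*1936 = 61 - 1936 = -1875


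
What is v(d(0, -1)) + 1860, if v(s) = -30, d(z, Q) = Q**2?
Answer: 1830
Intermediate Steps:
v(d(0, -1)) + 1860 = -30 + 1860 = 1830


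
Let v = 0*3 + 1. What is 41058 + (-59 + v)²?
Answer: 44422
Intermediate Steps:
v = 1 (v = 0 + 1 = 1)
41058 + (-59 + v)² = 41058 + (-59 + 1)² = 41058 + (-58)² = 41058 + 3364 = 44422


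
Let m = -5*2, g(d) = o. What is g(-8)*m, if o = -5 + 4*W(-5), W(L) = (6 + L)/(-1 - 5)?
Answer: 170/3 ≈ 56.667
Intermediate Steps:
W(L) = -1 - L/6 (W(L) = (6 + L)/(-6) = (6 + L)*(-1/6) = -1 - L/6)
o = -17/3 (o = -5 + 4*(-1 - 1/6*(-5)) = -5 + 4*(-1 + 5/6) = -5 + 4*(-1/6) = -5 - 2/3 = -17/3 ≈ -5.6667)
g(d) = -17/3
m = -10
g(-8)*m = -17/3*(-10) = 170/3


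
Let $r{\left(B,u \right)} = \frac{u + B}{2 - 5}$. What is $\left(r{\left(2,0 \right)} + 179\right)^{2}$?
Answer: $\frac{286225}{9} \approx 31803.0$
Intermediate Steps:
$r{\left(B,u \right)} = - \frac{B}{3} - \frac{u}{3}$ ($r{\left(B,u \right)} = \frac{B + u}{-3} = \left(B + u\right) \left(- \frac{1}{3}\right) = - \frac{B}{3} - \frac{u}{3}$)
$\left(r{\left(2,0 \right)} + 179\right)^{2} = \left(\left(\left(- \frac{1}{3}\right) 2 - 0\right) + 179\right)^{2} = \left(\left(- \frac{2}{3} + 0\right) + 179\right)^{2} = \left(- \frac{2}{3} + 179\right)^{2} = \left(\frac{535}{3}\right)^{2} = \frac{286225}{9}$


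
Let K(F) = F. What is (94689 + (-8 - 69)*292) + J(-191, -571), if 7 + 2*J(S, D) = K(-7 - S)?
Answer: 144587/2 ≈ 72294.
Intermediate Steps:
J(S, D) = -7 - S/2 (J(S, D) = -7/2 + (-7 - S)/2 = -7/2 + (-7/2 - S/2) = -7 - S/2)
(94689 + (-8 - 69)*292) + J(-191, -571) = (94689 + (-8 - 69)*292) + (-7 - 1/2*(-191)) = (94689 - 77*292) + (-7 + 191/2) = (94689 - 22484) + 177/2 = 72205 + 177/2 = 144587/2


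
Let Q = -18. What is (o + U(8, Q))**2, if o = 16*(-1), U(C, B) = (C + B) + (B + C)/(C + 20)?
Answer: 136161/196 ≈ 694.70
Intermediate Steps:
U(C, B) = B + C + (B + C)/(20 + C) (U(C, B) = (B + C) + (B + C)/(20 + C) = B + C + (B + C)/(20 + C))
o = -16
(o + U(8, Q))**2 = (-16 + (8**2 + 21*(-18) + 21*8 - 18*8)/(20 + 8))**2 = (-16 + (64 - 378 + 168 - 144)/28)**2 = (-16 + (1/28)*(-290))**2 = (-16 - 145/14)**2 = (-369/14)**2 = 136161/196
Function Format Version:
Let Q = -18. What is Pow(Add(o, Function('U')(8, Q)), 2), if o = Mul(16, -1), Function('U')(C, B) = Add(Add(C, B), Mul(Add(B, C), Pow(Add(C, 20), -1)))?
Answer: Rational(136161, 196) ≈ 694.70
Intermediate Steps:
Function('U')(C, B) = Add(B, C, Mul(Pow(Add(20, C), -1), Add(B, C))) (Function('U')(C, B) = Add(Add(B, C), Mul(Add(B, C), Pow(Add(20, C), -1))) = Add(Add(B, C), Mul(Pow(Add(20, C), -1), Add(B, C))) = Add(B, C, Mul(Pow(Add(20, C), -1), Add(B, C))))
o = -16
Pow(Add(o, Function('U')(8, Q)), 2) = Pow(Add(-16, Mul(Pow(Add(20, 8), -1), Add(Pow(8, 2), Mul(21, -18), Mul(21, 8), Mul(-18, 8)))), 2) = Pow(Add(-16, Mul(Pow(28, -1), Add(64, -378, 168, -144))), 2) = Pow(Add(-16, Mul(Rational(1, 28), -290)), 2) = Pow(Add(-16, Rational(-145, 14)), 2) = Pow(Rational(-369, 14), 2) = Rational(136161, 196)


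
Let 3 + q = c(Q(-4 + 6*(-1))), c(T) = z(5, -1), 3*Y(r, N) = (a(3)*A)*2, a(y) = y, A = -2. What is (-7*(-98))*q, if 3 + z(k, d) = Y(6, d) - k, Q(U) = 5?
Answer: -10290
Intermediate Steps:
Y(r, N) = -4 (Y(r, N) = ((3*(-2))*2)/3 = (-6*2)/3 = (⅓)*(-12) = -4)
z(k, d) = -7 - k (z(k, d) = -3 + (-4 - k) = -7 - k)
c(T) = -12 (c(T) = -7 - 1*5 = -7 - 5 = -12)
q = -15 (q = -3 - 12 = -15)
(-7*(-98))*q = -7*(-98)*(-15) = 686*(-15) = -10290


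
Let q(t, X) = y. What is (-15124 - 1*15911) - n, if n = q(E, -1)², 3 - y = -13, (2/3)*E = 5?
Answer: -31291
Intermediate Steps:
E = 15/2 (E = (3/2)*5 = 15/2 ≈ 7.5000)
y = 16 (y = 3 - 1*(-13) = 3 + 13 = 16)
q(t, X) = 16
n = 256 (n = 16² = 256)
(-15124 - 1*15911) - n = (-15124 - 1*15911) - 1*256 = (-15124 - 15911) - 256 = -31035 - 256 = -31291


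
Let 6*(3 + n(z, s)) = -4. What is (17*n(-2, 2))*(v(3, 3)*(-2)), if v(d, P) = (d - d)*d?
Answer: 0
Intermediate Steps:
v(d, P) = 0 (v(d, P) = 0*d = 0)
n(z, s) = -11/3 (n(z, s) = -3 + (1/6)*(-4) = -3 - 2/3 = -11/3)
(17*n(-2, 2))*(v(3, 3)*(-2)) = (17*(-11/3))*(0*(-2)) = -187/3*0 = 0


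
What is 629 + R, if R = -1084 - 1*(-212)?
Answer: -243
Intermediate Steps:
R = -872 (R = -1084 + 212 = -872)
629 + R = 629 - 872 = -243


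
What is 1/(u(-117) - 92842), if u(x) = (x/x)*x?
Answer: -1/92959 ≈ -1.0757e-5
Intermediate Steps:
u(x) = x (u(x) = 1*x = x)
1/(u(-117) - 92842) = 1/(-117 - 92842) = 1/(-92959) = -1/92959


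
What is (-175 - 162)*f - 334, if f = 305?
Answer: -103119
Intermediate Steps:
(-175 - 162)*f - 334 = (-175 - 162)*305 - 334 = -337*305 - 334 = -102785 - 334 = -103119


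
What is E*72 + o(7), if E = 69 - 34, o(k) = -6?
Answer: 2514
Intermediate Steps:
E = 35
E*72 + o(7) = 35*72 - 6 = 2520 - 6 = 2514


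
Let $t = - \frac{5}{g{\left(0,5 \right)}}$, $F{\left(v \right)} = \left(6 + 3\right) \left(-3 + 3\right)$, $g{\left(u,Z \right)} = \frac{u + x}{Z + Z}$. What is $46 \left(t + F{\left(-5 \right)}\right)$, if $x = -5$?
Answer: $460$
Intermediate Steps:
$g{\left(u,Z \right)} = \frac{-5 + u}{2 Z}$ ($g{\left(u,Z \right)} = \frac{u - 5}{Z + Z} = \frac{-5 + u}{2 Z}$)
$F{\left(v \right)} = 0$ ($F{\left(v \right)} = 9 \cdot 0 = 0$)
$t = 10$ ($t = - \frac{5}{\frac{1}{2} \cdot \frac{1}{5} \left(-5 + 0\right)} = - \frac{5}{\frac{1}{2} \cdot \frac{1}{5} \left(-5\right)} = - \frac{5}{- \frac{1}{2}} = \left(-5\right) \left(-2\right) = 10$)
$46 \left(t + F{\left(-5 \right)}\right) = 46 \left(10 + 0\right) = 46 \cdot 10 = 460$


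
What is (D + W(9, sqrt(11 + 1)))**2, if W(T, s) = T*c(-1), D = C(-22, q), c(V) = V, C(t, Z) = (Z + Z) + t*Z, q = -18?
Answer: 123201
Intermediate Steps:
C(t, Z) = 2*Z + Z*t
D = 360 (D = -18*(2 - 22) = -18*(-20) = 360)
W(T, s) = -T (W(T, s) = T*(-1) = -T)
(D + W(9, sqrt(11 + 1)))**2 = (360 - 1*9)**2 = (360 - 9)**2 = 351**2 = 123201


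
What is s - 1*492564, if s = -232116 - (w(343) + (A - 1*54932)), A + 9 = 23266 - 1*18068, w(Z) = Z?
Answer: -675280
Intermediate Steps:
A = 5189 (A = -9 + (23266 - 1*18068) = -9 + (23266 - 18068) = -9 + 5198 = 5189)
s = -182716 (s = -232116 - (343 + (5189 - 1*54932)) = -232116 - (343 + (5189 - 54932)) = -232116 - (343 - 49743) = -232116 - 1*(-49400) = -232116 + 49400 = -182716)
s - 1*492564 = -182716 - 1*492564 = -182716 - 492564 = -675280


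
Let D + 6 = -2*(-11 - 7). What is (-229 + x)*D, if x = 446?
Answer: 6510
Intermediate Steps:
D = 30 (D = -6 - 2*(-11 - 7) = -6 - 2*(-18) = -6 + 36 = 30)
(-229 + x)*D = (-229 + 446)*30 = 217*30 = 6510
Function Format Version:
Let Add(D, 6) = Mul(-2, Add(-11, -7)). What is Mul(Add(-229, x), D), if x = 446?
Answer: 6510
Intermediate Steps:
D = 30 (D = Add(-6, Mul(-2, Add(-11, -7))) = Add(-6, Mul(-2, -18)) = Add(-6, 36) = 30)
Mul(Add(-229, x), D) = Mul(Add(-229, 446), 30) = Mul(217, 30) = 6510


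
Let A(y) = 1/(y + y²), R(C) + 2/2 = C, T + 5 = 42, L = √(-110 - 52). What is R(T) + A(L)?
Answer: 5867/163 - I*√2/2934 ≈ 35.994 - 0.00048201*I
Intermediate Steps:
L = 9*I*√2 (L = √(-162) = 9*I*√2 ≈ 12.728*I)
T = 37 (T = -5 + 42 = 37)
R(C) = -1 + C
R(T) + A(L) = (-1 + 37) + 1/(((9*I*√2))*(1 + 9*I*√2)) = 36 + (-I*√2/18)/(1 + 9*I*√2) = 36 - I*√2/(18*(1 + 9*I*√2))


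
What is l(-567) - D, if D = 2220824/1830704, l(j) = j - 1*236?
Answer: -184034517/228838 ≈ -804.21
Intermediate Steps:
l(j) = -236 + j (l(j) = j - 236 = -236 + j)
D = 277603/228838 (D = 2220824*(1/1830704) = 277603/228838 ≈ 1.2131)
l(-567) - D = (-236 - 567) - 1*277603/228838 = -803 - 277603/228838 = -184034517/228838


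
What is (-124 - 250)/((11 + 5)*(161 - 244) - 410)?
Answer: 17/79 ≈ 0.21519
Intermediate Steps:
(-124 - 250)/((11 + 5)*(161 - 244) - 410) = -374/(16*(-83) - 410) = -374/(-1328 - 410) = -374/(-1738) = -374*(-1/1738) = 17/79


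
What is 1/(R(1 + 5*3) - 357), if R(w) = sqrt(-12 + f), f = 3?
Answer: -119/42486 - I/42486 ≈ -0.0028009 - 2.3537e-5*I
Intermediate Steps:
R(w) = 3*I (R(w) = sqrt(-12 + 3) = sqrt(-9) = 3*I)
1/(R(1 + 5*3) - 357) = 1/(3*I - 357) = 1/(-357 + 3*I) = (-357 - 3*I)/127458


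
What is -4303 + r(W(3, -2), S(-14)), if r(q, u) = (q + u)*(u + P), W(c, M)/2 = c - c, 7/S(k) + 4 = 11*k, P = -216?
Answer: -107181147/24964 ≈ -4293.4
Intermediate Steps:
S(k) = 7/(-4 + 11*k)
W(c, M) = 0 (W(c, M) = 2*(c - c) = 2*0 = 0)
r(q, u) = (-216 + u)*(q + u) (r(q, u) = (q + u)*(u - 216) = (q + u)*(-216 + u) = (-216 + u)*(q + u))
-4303 + r(W(3, -2), S(-14)) = -4303 + ((7/(-4 + 11*(-14)))² - 216*0 - 1512/(-4 + 11*(-14)) + 0*(7/(-4 + 11*(-14)))) = -4303 + ((7/(-4 - 154))² + 0 - 1512/(-4 - 154) + 0*(7/(-4 - 154))) = -4303 + ((7/(-158))² + 0 - 1512/(-158) + 0*(7/(-158))) = -4303 + ((7*(-1/158))² + 0 - 1512*(-1)/158 + 0*(7*(-1/158))) = -4303 + ((-7/158)² + 0 - 216*(-7/158) + 0*(-7/158)) = -4303 + (49/24964 + 0 + 756/79 + 0) = -4303 + 238945/24964 = -107181147/24964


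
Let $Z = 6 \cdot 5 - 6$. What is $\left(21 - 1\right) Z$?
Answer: $480$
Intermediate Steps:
$Z = 24$ ($Z = 30 - 6 = 24$)
$\left(21 - 1\right) Z = \left(21 - 1\right) 24 = 20 \cdot 24 = 480$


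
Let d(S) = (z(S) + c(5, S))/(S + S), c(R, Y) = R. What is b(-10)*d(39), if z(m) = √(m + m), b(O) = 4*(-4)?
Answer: -40/39 - 8*√78/39 ≈ -2.8373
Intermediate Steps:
b(O) = -16
z(m) = √2*√m (z(m) = √(2*m) = √2*√m)
d(S) = (5 + √2*√S)/(2*S) (d(S) = (√2*√S + 5)/(S + S) = (5 + √2*√S)/((2*S)) = (5 + √2*√S)*(1/(2*S)) = (5 + √2*√S)/(2*S))
b(-10)*d(39) = -8*(5 + √2*√39)/39 = -8*(5 + √78)/39 = -16*(5/78 + √78/78) = -40/39 - 8*√78/39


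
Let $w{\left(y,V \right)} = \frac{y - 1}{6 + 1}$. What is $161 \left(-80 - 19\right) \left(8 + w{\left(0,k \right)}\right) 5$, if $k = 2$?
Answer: $-626175$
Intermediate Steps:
$w{\left(y,V \right)} = - \frac{1}{7} + \frac{y}{7}$ ($w{\left(y,V \right)} = \frac{-1 + y}{7} = \left(-1 + y\right) \frac{1}{7} = - \frac{1}{7} + \frac{y}{7}$)
$161 \left(-80 - 19\right) \left(8 + w{\left(0,k \right)}\right) 5 = 161 \left(-80 - 19\right) \left(8 + \left(- \frac{1}{7} + \frac{1}{7} \cdot 0\right)\right) 5 = 161 \left(- 99 \left(8 + \left(- \frac{1}{7} + 0\right)\right)\right) 5 = 161 \left(- 99 \left(8 - \frac{1}{7}\right)\right) 5 = 161 \left(\left(-99\right) \frac{55}{7}\right) 5 = 161 \left(- \frac{5445}{7}\right) 5 = \left(-125235\right) 5 = -626175$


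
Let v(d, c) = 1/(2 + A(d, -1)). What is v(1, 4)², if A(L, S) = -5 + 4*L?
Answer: 1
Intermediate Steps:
v(d, c) = 1/(-3 + 4*d) (v(d, c) = 1/(2 + (-5 + 4*d)) = 1/(-3 + 4*d))
v(1, 4)² = (1/(-3 + 4*1))² = (1/(-3 + 4))² = (1/1)² = 1² = 1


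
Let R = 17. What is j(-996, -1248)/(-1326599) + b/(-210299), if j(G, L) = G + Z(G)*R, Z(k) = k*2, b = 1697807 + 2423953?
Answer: -5460591671100/278982443101 ≈ -19.573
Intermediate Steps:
b = 4121760
Z(k) = 2*k
j(G, L) = 35*G (j(G, L) = G + (2*G)*17 = G + 34*G = 35*G)
j(-996, -1248)/(-1326599) + b/(-210299) = (35*(-996))/(-1326599) + 4121760/(-210299) = -34860*(-1/1326599) + 4121760*(-1/210299) = 34860/1326599 - 4121760/210299 = -5460591671100/278982443101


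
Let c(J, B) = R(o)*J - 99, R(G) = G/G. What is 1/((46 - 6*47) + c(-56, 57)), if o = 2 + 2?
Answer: -1/391 ≈ -0.0025575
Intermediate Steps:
o = 4
R(G) = 1
c(J, B) = -99 + J (c(J, B) = 1*J - 99 = J - 99 = -99 + J)
1/((46 - 6*47) + c(-56, 57)) = 1/((46 - 6*47) + (-99 - 56)) = 1/((46 - 282) - 155) = 1/(-236 - 155) = 1/(-391) = -1/391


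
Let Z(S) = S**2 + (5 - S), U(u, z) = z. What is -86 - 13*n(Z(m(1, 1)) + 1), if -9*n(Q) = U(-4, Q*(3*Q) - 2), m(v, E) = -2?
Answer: 4816/9 ≈ 535.11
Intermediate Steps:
Z(S) = 5 + S**2 - S
n(Q) = 2/9 - Q**2/3 (n(Q) = -(Q*(3*Q) - 2)/9 = -(3*Q**2 - 2)/9 = -(-2 + 3*Q**2)/9 = 2/9 - Q**2/3)
-86 - 13*n(Z(m(1, 1)) + 1) = -86 - 13*(2/9 - ((5 + (-2)**2 - 1*(-2)) + 1)**2/3) = -86 - 13*(2/9 - ((5 + 4 + 2) + 1)**2/3) = -86 - 13*(2/9 - (11 + 1)**2/3) = -86 - 13*(2/9 - 1/3*12**2) = -86 - 13*(2/9 - 1/3*144) = -86 - 13*(2/9 - 48) = -86 - 13*(-430/9) = -86 + 5590/9 = 4816/9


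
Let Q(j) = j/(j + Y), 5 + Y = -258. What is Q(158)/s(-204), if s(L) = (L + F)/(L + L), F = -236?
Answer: -2686/1925 ≈ -1.3953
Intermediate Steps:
Y = -263 (Y = -5 - 258 = -263)
Q(j) = j/(-263 + j) (Q(j) = j/(j - 263) = j/(-263 + j))
s(L) = (-236 + L)/(2*L) (s(L) = (L - 236)/(L + L) = (-236 + L)/((2*L)) = (-236 + L)*(1/(2*L)) = (-236 + L)/(2*L))
Q(158)/s(-204) = (158/(-263 + 158))/(((½)*(-236 - 204)/(-204))) = (158/(-105))/(((½)*(-1/204)*(-440))) = (158*(-1/105))/(55/51) = -158/105*51/55 = -2686/1925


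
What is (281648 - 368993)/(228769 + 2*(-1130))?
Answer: -29115/75503 ≈ -0.38561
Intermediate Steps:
(281648 - 368993)/(228769 + 2*(-1130)) = -87345/(228769 - 2260) = -87345/226509 = -87345*1/226509 = -29115/75503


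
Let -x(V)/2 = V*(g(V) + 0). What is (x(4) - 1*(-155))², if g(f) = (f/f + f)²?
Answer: 2025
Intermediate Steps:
g(f) = (1 + f)²
x(V) = -2*V*(1 + V)² (x(V) = -2*V*((1 + V)² + 0) = -2*V*(1 + V)²)
(x(4) - 1*(-155))² = (-2*4*(1 + 4)² - 1*(-155))² = (-2*4*5² + 155)² = (-2*4*25 + 155)² = (-200 + 155)² = (-45)² = 2025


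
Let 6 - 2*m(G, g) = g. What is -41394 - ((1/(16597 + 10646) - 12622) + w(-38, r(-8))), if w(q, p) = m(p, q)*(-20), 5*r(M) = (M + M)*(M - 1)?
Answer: -771848677/27243 ≈ -28332.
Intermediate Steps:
m(G, g) = 3 - g/2
r(M) = 2*M*(-1 + M)/5 (r(M) = ((M + M)*(M - 1))/5 = ((2*M)*(-1 + M))/5 = (2*M*(-1 + M))/5 = 2*M*(-1 + M)/5)
w(q, p) = -60 + 10*q (w(q, p) = (3 - q/2)*(-20) = -60 + 10*q)
-41394 - ((1/(16597 + 10646) - 12622) + w(-38, r(-8))) = -41394 - ((1/(16597 + 10646) - 12622) + (-60 + 10*(-38))) = -41394 - ((1/27243 - 12622) + (-60 - 380)) = -41394 - ((1/27243 - 12622) - 440) = -41394 - (-343861145/27243 - 440) = -41394 - 1*(-355848065/27243) = -41394 + 355848065/27243 = -771848677/27243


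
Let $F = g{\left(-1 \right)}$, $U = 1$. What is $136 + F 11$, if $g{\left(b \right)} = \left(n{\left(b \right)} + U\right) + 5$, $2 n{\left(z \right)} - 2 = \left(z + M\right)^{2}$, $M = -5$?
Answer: $411$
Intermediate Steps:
$n{\left(z \right)} = 1 + \frac{\left(-5 + z\right)^{2}}{2}$ ($n{\left(z \right)} = 1 + \frac{\left(z - 5\right)^{2}}{2} = 1 + \frac{\left(-5 + z\right)^{2}}{2}$)
$g{\left(b \right)} = 7 + \frac{\left(-5 + b\right)^{2}}{2}$ ($g{\left(b \right)} = \left(\left(1 + \frac{\left(-5 + b\right)^{2}}{2}\right) + 1\right) + 5 = \left(2 + \frac{\left(-5 + b\right)^{2}}{2}\right) + 5 = 7 + \frac{\left(-5 + b\right)^{2}}{2}$)
$F = 25$ ($F = 7 + \frac{\left(-5 - 1\right)^{2}}{2} = 7 + \frac{\left(-6\right)^{2}}{2} = 7 + \frac{1}{2} \cdot 36 = 7 + 18 = 25$)
$136 + F 11 = 136 + 25 \cdot 11 = 136 + 275 = 411$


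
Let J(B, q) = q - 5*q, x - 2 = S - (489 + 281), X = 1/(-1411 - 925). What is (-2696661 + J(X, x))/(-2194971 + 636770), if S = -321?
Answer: 2692305/1558201 ≈ 1.7278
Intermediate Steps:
X = -1/2336 (X = 1/(-2336) = -1/2336 ≈ -0.00042808)
x = -1089 (x = 2 + (-321 - (489 + 281)) = 2 + (-321 - 1*770) = 2 + (-321 - 770) = 2 - 1091 = -1089)
J(B, q) = -4*q
(-2696661 + J(X, x))/(-2194971 + 636770) = (-2696661 - 4*(-1089))/(-2194971 + 636770) = (-2696661 + 4356)/(-1558201) = -2692305*(-1/1558201) = 2692305/1558201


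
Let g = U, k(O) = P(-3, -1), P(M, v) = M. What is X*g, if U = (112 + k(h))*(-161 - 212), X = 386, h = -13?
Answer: -15693602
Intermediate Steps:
k(O) = -3
U = -40657 (U = (112 - 3)*(-161 - 212) = 109*(-373) = -40657)
g = -40657
X*g = 386*(-40657) = -15693602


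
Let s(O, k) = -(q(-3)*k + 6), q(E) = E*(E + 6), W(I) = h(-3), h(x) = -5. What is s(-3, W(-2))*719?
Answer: -36669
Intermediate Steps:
W(I) = -5
q(E) = E*(6 + E)
s(O, k) = -6 + 9*k (s(O, k) = -((-3*(6 - 3))*k + 6) = -((-3*3)*k + 6) = -(-9*k + 6) = -(6 - 9*k) = -6 + 9*k)
s(-3, W(-2))*719 = (-6 + 9*(-5))*719 = (-6 - 45)*719 = -51*719 = -36669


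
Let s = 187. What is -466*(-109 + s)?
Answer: -36348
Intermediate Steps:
-466*(-109 + s) = -466*(-109 + 187) = -466*78 = -36348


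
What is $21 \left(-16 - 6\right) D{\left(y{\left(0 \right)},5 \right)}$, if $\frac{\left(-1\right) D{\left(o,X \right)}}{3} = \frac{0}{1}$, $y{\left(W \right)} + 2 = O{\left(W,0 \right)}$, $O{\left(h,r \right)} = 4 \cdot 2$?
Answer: $0$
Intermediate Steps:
$O{\left(h,r \right)} = 8$
$y{\left(W \right)} = 6$ ($y{\left(W \right)} = -2 + 8 = 6$)
$D{\left(o,X \right)} = 0$ ($D{\left(o,X \right)} = - 3 \cdot \frac{0}{1} = - 3 \cdot 0 \cdot 1 = \left(-3\right) 0 = 0$)
$21 \left(-16 - 6\right) D{\left(y{\left(0 \right)},5 \right)} = 21 \left(-16 - 6\right) 0 = 21 \left(-22\right) 0 = \left(-462\right) 0 = 0$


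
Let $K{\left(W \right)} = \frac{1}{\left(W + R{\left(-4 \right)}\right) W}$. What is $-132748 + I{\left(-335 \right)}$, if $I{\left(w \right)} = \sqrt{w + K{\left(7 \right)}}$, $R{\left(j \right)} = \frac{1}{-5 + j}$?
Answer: $-132748 + \frac{i \sqrt{63095354}}{434} \approx -1.3275 \cdot 10^{5} + 18.302 i$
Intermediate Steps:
$K{\left(W \right)} = \frac{1}{W \left(- \frac{1}{9} + W\right)}$ ($K{\left(W \right)} = \frac{1}{\left(W + \frac{1}{-5 - 4}\right) W} = \frac{1}{\left(W + \frac{1}{-9}\right) W} = \frac{1}{\left(W - \frac{1}{9}\right) W} = \frac{1}{\left(- \frac{1}{9} + W\right) W} = \frac{1}{W \left(- \frac{1}{9} + W\right)}$)
$I{\left(w \right)} = \sqrt{\frac{9}{434} + w}$ ($I{\left(w \right)} = \sqrt{w + \frac{9}{7 \left(-1 + 9 \cdot 7\right)}} = \sqrt{w + 9 \cdot \frac{1}{7} \frac{1}{-1 + 63}} = \sqrt{w + 9 \cdot \frac{1}{7} \cdot \frac{1}{62}} = \sqrt{w + \frac{9}{434}} = \sqrt{\frac{9}{434} + w}$)
$-132748 + I{\left(-335 \right)} = -132748 + \frac{\sqrt{3906 + 188356 \left(-335\right)}}{434} = -132748 + \frac{\sqrt{3906 - 63099260}}{434} = -132748 + \frac{\sqrt{-63095354}}{434} = -132748 + \frac{i \sqrt{63095354}}{434}$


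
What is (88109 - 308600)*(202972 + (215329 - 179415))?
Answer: -52672213026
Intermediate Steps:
(88109 - 308600)*(202972 + (215329 - 179415)) = -220491*(202972 + 35914) = -220491*238886 = -52672213026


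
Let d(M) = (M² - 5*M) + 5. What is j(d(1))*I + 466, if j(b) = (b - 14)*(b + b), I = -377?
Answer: 10268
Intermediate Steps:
d(M) = 5 + M² - 5*M
j(b) = 2*b*(-14 + b) (j(b) = (-14 + b)*(2*b) = 2*b*(-14 + b))
j(d(1))*I + 466 = (2*(5 + 1² - 5*1)*(-14 + (5 + 1² - 5*1)))*(-377) + 466 = (2*(5 + 1 - 5)*(-14 + (5 + 1 - 5)))*(-377) + 466 = (2*1*(-14 + 1))*(-377) + 466 = (2*1*(-13))*(-377) + 466 = -26*(-377) + 466 = 9802 + 466 = 10268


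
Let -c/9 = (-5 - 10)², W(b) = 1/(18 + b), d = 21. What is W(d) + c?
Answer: -78974/39 ≈ -2025.0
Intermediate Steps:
c = -2025 (c = -9*(-5 - 10)² = -9*(-15)² = -9*225 = -2025)
W(d) + c = 1/(18 + 21) - 2025 = 1/39 - 2025 = -78974/39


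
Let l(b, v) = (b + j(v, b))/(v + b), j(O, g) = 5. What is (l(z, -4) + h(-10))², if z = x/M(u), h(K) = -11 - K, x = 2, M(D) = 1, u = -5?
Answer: 81/4 ≈ 20.250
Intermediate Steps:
z = 2 (z = 2/1 = 2*1 = 2)
l(b, v) = (5 + b)/(b + v) (l(b, v) = (b + 5)/(v + b) = (5 + b)/(b + v))
(l(z, -4) + h(-10))² = ((5 + 2)/(2 - 4) + (-11 - 1*(-10)))² = (7/(-2) + (-11 + 10))² = (-½*7 - 1)² = (-7/2 - 1)² = (-9/2)² = 81/4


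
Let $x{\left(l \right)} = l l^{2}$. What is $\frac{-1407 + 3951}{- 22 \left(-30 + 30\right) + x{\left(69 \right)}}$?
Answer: $\frac{848}{109503} \approx 0.0077441$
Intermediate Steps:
$x{\left(l \right)} = l^{3}$
$\frac{-1407 + 3951}{- 22 \left(-30 + 30\right) + x{\left(69 \right)}} = \frac{-1407 + 3951}{- 22 \left(-30 + 30\right) + 69^{3}} = \frac{2544}{\left(-22\right) 0 + 328509} = \frac{2544}{0 + 328509} = \frac{2544}{328509} = 2544 \cdot \frac{1}{328509} = \frac{848}{109503}$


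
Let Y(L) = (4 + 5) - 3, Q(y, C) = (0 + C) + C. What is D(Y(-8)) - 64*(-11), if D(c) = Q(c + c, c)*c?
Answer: 776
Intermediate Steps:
Q(y, C) = 2*C (Q(y, C) = C + C = 2*C)
Y(L) = 6 (Y(L) = 9 - 3 = 6)
D(c) = 2*c² (D(c) = (2*c)*c = 2*c²)
D(Y(-8)) - 64*(-11) = 2*6² - 64*(-11) = 2*36 + 704 = 72 + 704 = 776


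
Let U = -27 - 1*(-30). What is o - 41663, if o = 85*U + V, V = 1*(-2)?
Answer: -41410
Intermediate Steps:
U = 3 (U = -27 + 30 = 3)
V = -2
o = 253 (o = 85*3 - 2 = 255 - 2 = 253)
o - 41663 = 253 - 41663 = -41410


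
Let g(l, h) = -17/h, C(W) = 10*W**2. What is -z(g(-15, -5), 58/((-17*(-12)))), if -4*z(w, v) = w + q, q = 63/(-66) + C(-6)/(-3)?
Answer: -12931/440 ≈ -29.389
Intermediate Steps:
q = -2661/22 (q = 63/(-66) + (10*(-6)**2)/(-3) = 63*(-1/66) + (10*36)*(-1/3) = -21/22 + 360*(-1/3) = -21/22 - 120 = -2661/22 ≈ -120.95)
z(w, v) = 2661/88 - w/4 (z(w, v) = -(w - 2661/22)/4 = -(-2661/22 + w)/4 = 2661/88 - w/4)
-z(g(-15, -5), 58/((-17*(-12)))) = -(2661/88 - (-17)/(4*(-5))) = -(2661/88 - (-17)*(-1)/(4*5)) = -(2661/88 - 1/4*17/5) = -(2661/88 - 17/20) = -1*12931/440 = -12931/440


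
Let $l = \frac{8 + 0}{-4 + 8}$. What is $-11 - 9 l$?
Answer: $-29$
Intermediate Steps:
$l = 2$ ($l = \frac{8}{4} = 8 \cdot \frac{1}{4} = 2$)
$-11 - 9 l = -11 - 18 = -29$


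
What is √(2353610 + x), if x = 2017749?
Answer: √4371359 ≈ 2090.8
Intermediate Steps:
√(2353610 + x) = √(2353610 + 2017749) = √4371359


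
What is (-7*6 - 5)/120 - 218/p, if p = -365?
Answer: 1801/8760 ≈ 0.20559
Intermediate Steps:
(-7*6 - 5)/120 - 218/p = (-7*6 - 5)/120 - 218/(-365) = (-42 - 5)*(1/120) - 218*(-1/365) = -47*1/120 + 218/365 = -47/120 + 218/365 = 1801/8760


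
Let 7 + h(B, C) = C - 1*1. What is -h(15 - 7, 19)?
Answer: -11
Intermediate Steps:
h(B, C) = -8 + C (h(B, C) = -7 + (C - 1*1) = -7 + (C - 1) = -7 + (-1 + C) = -8 + C)
-h(15 - 7, 19) = -(-8 + 19) = -1*11 = -11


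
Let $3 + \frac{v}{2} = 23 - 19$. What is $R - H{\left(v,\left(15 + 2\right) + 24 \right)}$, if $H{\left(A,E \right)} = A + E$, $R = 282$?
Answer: $239$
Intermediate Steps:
$v = 2$ ($v = -6 + 2 \left(23 - 19\right) = -6 + 2 \cdot 4 = -6 + 8 = 2$)
$R - H{\left(v,\left(15 + 2\right) + 24 \right)} = 282 - \left(2 + \left(\left(15 + 2\right) + 24\right)\right) = 282 - \left(2 + \left(17 + 24\right)\right) = 282 - \left(2 + 41\right) = 282 - 43 = 239$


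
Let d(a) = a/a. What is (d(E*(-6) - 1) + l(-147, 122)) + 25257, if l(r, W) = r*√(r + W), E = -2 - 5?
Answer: 25258 - 735*I ≈ 25258.0 - 735.0*I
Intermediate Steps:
E = -7
l(r, W) = r*√(W + r)
d(a) = 1
(d(E*(-6) - 1) + l(-147, 122)) + 25257 = (1 - 147*√(122 - 147)) + 25257 = (1 - 735*I) + 25257 = 25258 - 735*I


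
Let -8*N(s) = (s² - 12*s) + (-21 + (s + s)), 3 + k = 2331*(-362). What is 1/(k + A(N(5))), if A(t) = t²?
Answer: -16/13500671 ≈ -1.1851e-6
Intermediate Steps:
k = -843825 (k = -3 + 2331*(-362) = -3 - 843822 = -843825)
N(s) = 21/8 - s²/8 + 5*s/4 (N(s) = -((s² - 12*s) + (-21 + (s + s)))/8 = -((s² - 12*s) + (-21 + 2*s))/8 = -(-21 + s² - 10*s)/8 = 21/8 - s²/8 + 5*s/4)
1/(k + A(N(5))) = 1/(-843825 + (21/8 - ⅛*5² + (5/4)*5)²) = 1/(-843825 + (21/8 - ⅛*25 + 25/4)²) = 1/(-843825 + (21/8 - 25/8 + 25/4)²) = 1/(-843825 + (23/4)²) = 1/(-843825 + 529/16) = 1/(-13500671/16) = -16/13500671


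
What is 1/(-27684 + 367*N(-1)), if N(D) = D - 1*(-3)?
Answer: -1/26950 ≈ -3.7106e-5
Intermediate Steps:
N(D) = 3 + D (N(D) = D + 3 = 3 + D)
1/(-27684 + 367*N(-1)) = 1/(-27684 + 367*(3 - 1)) = 1/(-27684 + 367*2) = 1/(-27684 + 734) = 1/(-26950) = -1/26950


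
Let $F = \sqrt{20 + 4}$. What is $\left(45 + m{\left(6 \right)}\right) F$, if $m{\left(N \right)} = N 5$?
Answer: $150 \sqrt{6} \approx 367.42$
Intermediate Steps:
$m{\left(N \right)} = 5 N$
$F = 2 \sqrt{6}$ ($F = \sqrt{24} = 2 \sqrt{6} \approx 4.899$)
$\left(45 + m{\left(6 \right)}\right) F = \left(45 + 5 \cdot 6\right) 2 \sqrt{6} = \left(45 + 30\right) 2 \sqrt{6} = 75 \cdot 2 \sqrt{6} = 150 \sqrt{6}$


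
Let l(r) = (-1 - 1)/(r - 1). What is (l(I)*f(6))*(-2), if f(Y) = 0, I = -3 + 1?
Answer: 0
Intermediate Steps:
I = -2
l(r) = -2/(-1 + r)
(l(I)*f(6))*(-2) = (-2/(-1 - 2)*0)*(-2) = (-2/(-3)*0)*(-2) = (-2*(-1/3)*0)*(-2) = ((2/3)*0)*(-2) = 0*(-2) = 0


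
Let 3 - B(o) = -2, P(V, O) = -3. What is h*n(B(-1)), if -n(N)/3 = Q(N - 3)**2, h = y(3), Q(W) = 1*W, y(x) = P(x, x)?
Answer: 36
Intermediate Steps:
y(x) = -3
Q(W) = W
B(o) = 5 (B(o) = 3 - 1*(-2) = 3 + 2 = 5)
h = -3
n(N) = -3*(-3 + N)**2 (n(N) = -3*(N - 3)**2 = -3*(-3 + N)**2)
h*n(B(-1)) = -(-9)*(-3 + 5)**2 = -(-9)*2**2 = -(-9)*4 = -3*(-12) = 36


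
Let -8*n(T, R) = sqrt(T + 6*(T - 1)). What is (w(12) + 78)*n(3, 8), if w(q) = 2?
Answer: -10*sqrt(15) ≈ -38.730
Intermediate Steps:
n(T, R) = -sqrt(-6 + 7*T)/8 (n(T, R) = -sqrt(T + 6*(T - 1))/8 = -sqrt(T + 6*(-1 + T))/8 = -sqrt(T + (-6 + 6*T))/8 = -sqrt(-6 + 7*T)/8)
(w(12) + 78)*n(3, 8) = (2 + 78)*(-sqrt(-6 + 7*3)/8) = 80*(-sqrt(-6 + 21)/8) = 80*(-sqrt(15)/8) = -10*sqrt(15)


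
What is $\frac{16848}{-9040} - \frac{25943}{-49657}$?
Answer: $- \frac{37631026}{28056205} \approx -1.3413$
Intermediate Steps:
$\frac{16848}{-9040} - \frac{25943}{-49657} = 16848 \left(- \frac{1}{9040}\right) - - \frac{25943}{49657} = - \frac{1053}{565} + \frac{25943}{49657} = - \frac{37631026}{28056205}$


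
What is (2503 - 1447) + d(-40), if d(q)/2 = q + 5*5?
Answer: 1026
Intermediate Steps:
d(q) = 50 + 2*q (d(q) = 2*(q + 5*5) = 2*(q + 25) = 2*(25 + q) = 50 + 2*q)
(2503 - 1447) + d(-40) = (2503 - 1447) + (50 + 2*(-40)) = 1056 + (50 - 80) = 1056 - 30 = 1026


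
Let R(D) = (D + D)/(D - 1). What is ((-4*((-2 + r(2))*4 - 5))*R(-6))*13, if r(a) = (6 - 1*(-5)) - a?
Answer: -14352/7 ≈ -2050.3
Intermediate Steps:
r(a) = 11 - a (r(a) = (6 + 5) - a = 11 - a)
R(D) = 2*D/(-1 + D) (R(D) = (2*D)/(-1 + D) = 2*D/(-1 + D))
((-4*((-2 + r(2))*4 - 5))*R(-6))*13 = ((-4*((-2 + (11 - 1*2))*4 - 5))*(2*(-6)/(-1 - 6)))*13 = ((-4*((-2 + (11 - 2))*4 - 5))*(2*(-6)/(-7)))*13 = ((-4*((-2 + 9)*4 - 5))*(2*(-6)*(-1/7)))*13 = (-4*(7*4 - 5)*(12/7))*13 = (-4*(28 - 5)*(12/7))*13 = (-4*23*(12/7))*13 = -92*12/7*13 = -1104/7*13 = -14352/7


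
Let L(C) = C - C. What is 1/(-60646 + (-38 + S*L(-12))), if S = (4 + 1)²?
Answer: -1/60684 ≈ -1.6479e-5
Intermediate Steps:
L(C) = 0
S = 25 (S = 5² = 25)
1/(-60646 + (-38 + S*L(-12))) = 1/(-60646 + (-38 + 25*0)) = 1/(-60646 + (-38 + 0)) = 1/(-60646 - 38) = 1/(-60684) = -1/60684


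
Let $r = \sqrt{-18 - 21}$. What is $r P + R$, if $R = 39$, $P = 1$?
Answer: $39 + i \sqrt{39} \approx 39.0 + 6.245 i$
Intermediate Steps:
$r = i \sqrt{39}$ ($r = \sqrt{-39} = i \sqrt{39} \approx 6.245 i$)
$r P + R = i \sqrt{39} \cdot 1 + 39 = i \sqrt{39} + 39 = 39 + i \sqrt{39}$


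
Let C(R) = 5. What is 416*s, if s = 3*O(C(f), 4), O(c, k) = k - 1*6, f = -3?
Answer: -2496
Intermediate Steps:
O(c, k) = -6 + k (O(c, k) = k - 6 = -6 + k)
s = -6 (s = 3*(-6 + 4) = 3*(-2) = -6)
416*s = 416*(-6) = -2496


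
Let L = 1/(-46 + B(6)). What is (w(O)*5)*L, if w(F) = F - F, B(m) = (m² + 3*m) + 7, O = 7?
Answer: 0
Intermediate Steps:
B(m) = 7 + m² + 3*m
L = 1/15 (L = 1/(-46 + (7 + 6² + 3*6)) = 1/(-46 + (7 + 36 + 18)) = 1/(-46 + 61) = 1/15 ≈ 0.066667)
w(F) = 0
(w(O)*5)*L = (0*5)*(1/15) = 0*(1/15) = 0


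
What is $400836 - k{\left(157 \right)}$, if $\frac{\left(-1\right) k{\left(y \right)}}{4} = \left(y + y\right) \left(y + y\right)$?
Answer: $795220$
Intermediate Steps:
$k{\left(y \right)} = - 16 y^{2}$ ($k{\left(y \right)} = - 4 \left(y + y\right) \left(y + y\right) = - 4 \cdot 2 y 2 y = - 4 \cdot 4 y^{2} = - 16 y^{2}$)
$400836 - k{\left(157 \right)} = 400836 - - 16 \cdot 157^{2} = 400836 - \left(-16\right) 24649 = 400836 - -394384 = 400836 + 394384 = 795220$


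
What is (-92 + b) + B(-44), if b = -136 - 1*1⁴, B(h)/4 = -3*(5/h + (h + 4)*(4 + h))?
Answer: -213704/11 ≈ -19428.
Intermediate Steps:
B(h) = -60/h - 12*(4 + h)² (B(h) = 4*(-3*(5/h + (h + 4)*(4 + h))) = 4*(-3*(5/h + (4 + h)*(4 + h))) = 4*(-3*(5/h + (4 + h)²)) = 4*(-3*((4 + h)² + 5/h)) = 4*(-15/h - 3*(4 + h)²) = -60/h - 12*(4 + h)²)
b = -137 (b = -136 - 1*1 = -136 - 1 = -137)
(-92 + b) + B(-44) = (-92 - 137) + (-60/(-44) - 12*(4 - 44)²) = -229 + (-60*(-1/44) - 12*(-40)²) = -229 + (15/11 - 12*1600) = -229 + (15/11 - 19200) = -229 - 211185/11 = -213704/11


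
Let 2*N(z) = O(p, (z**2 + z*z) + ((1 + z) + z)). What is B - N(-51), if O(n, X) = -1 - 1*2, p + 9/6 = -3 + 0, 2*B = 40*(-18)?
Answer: -717/2 ≈ -358.50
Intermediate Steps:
B = -360 (B = (40*(-18))/2 = (1/2)*(-720) = -360)
p = -9/2 (p = -3/2 + (-3 + 0) = -3/2 - 3 = -9/2 ≈ -4.5000)
O(n, X) = -3 (O(n, X) = -1 - 2 = -3)
N(z) = -3/2 (N(z) = (1/2)*(-3) = -3/2)
B - N(-51) = -360 - 1*(-3/2) = -360 + 3/2 = -717/2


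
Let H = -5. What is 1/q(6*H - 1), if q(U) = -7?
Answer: -⅐ ≈ -0.14286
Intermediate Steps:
1/q(6*H - 1) = 1/(-7) = -⅐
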